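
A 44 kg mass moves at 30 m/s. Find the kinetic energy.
KE = ½mv² = ½(44)(30)² = 19800.0 J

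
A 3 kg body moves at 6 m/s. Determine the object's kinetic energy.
KE = ½mv² = ½(3)(6)² = 54.0 J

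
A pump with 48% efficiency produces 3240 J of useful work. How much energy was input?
W_in = W_out/η = 3240/0.48 = 6750 J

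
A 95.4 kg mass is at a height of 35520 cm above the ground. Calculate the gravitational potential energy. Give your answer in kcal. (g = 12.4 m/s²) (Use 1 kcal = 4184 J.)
Convert to SI: m = 95.4 kg, h = 355.2 m
PE = mgh = (95.4)(12.4)(355.2) = 420187 J = 100.4 kcal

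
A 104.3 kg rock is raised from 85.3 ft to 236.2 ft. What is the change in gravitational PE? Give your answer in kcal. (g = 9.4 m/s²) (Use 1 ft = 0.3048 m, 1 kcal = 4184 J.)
Convert to SI: m = 104.3 kg, Δh = 45.9943 m
ΔPE = mgΔh = (104.3)(9.4)(45.9943) = 45093.8 J = 10.78 kcal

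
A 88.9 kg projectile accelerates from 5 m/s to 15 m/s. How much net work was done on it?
W = ΔKE = ½m(v₂² − v₁²) = ½(88.9)(15² − 5²) = 8890.0 J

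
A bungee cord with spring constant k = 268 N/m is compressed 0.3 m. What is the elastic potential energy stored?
PE = ½kx² = ½(268)(0.3)² = 12.06 J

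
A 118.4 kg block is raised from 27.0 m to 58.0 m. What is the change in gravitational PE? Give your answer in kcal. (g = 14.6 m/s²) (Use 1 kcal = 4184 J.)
ΔPE = mgΔh = (118.4)(14.6)(31.0) = 53587.8 J = 12.81 kcal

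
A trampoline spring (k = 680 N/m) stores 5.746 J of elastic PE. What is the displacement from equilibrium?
x = √(2·PE/k) = √(2·5.746/680) = 0.13 m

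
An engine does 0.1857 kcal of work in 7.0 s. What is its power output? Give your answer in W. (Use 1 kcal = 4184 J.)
Convert to SI: W = 776.969 J, t = 7.0 s
P = W/t = 776.969/7.0 = 111.0 W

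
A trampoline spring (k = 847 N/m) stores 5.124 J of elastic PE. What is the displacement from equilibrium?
x = √(2·PE/k) = √(2·5.124/847) = 0.11 m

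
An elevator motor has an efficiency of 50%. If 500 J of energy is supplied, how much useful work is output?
W_out = η·W_in = 0.5·500 = 250.0 J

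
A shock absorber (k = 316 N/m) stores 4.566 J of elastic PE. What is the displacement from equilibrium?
x = √(2·PE/k) = √(2·4.566/316) = 0.17 m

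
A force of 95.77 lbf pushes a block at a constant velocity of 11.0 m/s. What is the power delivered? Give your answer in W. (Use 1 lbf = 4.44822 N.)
Convert to SI: F = 426.006 N, v = 11.0 m/s
P = Fv = (426.006)(11.0) = 4686 W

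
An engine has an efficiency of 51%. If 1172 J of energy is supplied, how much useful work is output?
W_out = η·W_in = 0.51·1172 = 597.72 J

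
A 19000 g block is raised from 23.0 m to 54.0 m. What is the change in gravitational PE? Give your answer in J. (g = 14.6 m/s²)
Convert to SI: m = 19.0 kg, Δh = 31.0 m
ΔPE = mgΔh = (19.0)(14.6)(31.0) = 8599 J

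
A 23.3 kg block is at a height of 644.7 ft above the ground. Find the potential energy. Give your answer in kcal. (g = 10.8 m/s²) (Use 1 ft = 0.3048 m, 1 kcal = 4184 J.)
Convert to SI: m = 23.3 kg, h = 196.505 m
PE = mgh = (23.3)(10.8)(196.505) = 49448.4 J = 11.82 kcal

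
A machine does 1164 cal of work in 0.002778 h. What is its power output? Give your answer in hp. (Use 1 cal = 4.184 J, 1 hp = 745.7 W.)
Convert to SI: W = 4870.18 J, t = 10.0008 s
P = W/t = 4870.18/10.0008 = 486.979 W = 0.653 hp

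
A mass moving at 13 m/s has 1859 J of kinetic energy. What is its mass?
m = 2·KE/v² = 2·1859/(13)² = 22.0 kg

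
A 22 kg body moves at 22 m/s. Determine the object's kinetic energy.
KE = ½mv² = ½(22)(22)² = 5324.0 J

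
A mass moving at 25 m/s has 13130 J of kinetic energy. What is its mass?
m = 2·KE/v² = 2·13130/(25)² = 42.02 kg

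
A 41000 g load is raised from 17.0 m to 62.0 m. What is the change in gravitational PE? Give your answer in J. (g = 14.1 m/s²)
Convert to SI: m = 41.0 kg, Δh = 45.0 m
ΔPE = mgΔh = (41.0)(14.1)(45.0) = 26010 J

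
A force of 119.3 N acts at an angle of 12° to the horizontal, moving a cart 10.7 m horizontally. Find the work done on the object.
W = F·d·cosθ = (119.3)(10.7)cos(12°) = 1249 J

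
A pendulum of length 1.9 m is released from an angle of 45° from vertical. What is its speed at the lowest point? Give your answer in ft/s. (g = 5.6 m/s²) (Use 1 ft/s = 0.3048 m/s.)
h = L(1 − cosθ) = 1.9(1 − cos45°) = 0.556497 m
v = √(2gh) = √(2·5.6·0.556497) = 2.49655 m/s = 8.191 ft/s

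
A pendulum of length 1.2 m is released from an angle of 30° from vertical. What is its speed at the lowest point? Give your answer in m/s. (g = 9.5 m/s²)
h = L(1 − cosθ) = 1.2(1 − cos30°) = 0.16077 m
v = √(2gh) = √(2·9.5·0.16077) = 1.748 m/s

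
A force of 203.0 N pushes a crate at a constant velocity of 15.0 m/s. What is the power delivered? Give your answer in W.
P = Fv = (203.0)(15.0) = 3045 W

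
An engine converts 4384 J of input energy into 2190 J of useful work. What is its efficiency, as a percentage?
η = W_out/W_in = 2190/4384 = 49.95%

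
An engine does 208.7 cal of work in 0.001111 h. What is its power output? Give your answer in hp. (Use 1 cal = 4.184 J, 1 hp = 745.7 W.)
Convert to SI: W = 873.201 J, t = 3.9996 s
P = W/t = 873.201/3.9996 = 218.322 W = 0.2928 hp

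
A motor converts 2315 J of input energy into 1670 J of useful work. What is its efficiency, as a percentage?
η = W_out/W_in = 1670/2315 = 72.14%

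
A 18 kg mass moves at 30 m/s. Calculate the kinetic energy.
KE = ½mv² = ½(18)(30)² = 8100.0 J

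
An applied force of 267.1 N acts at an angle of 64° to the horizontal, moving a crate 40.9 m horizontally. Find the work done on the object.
W = F·d·cosθ = (267.1)(40.9)cos(64°) = 4789 J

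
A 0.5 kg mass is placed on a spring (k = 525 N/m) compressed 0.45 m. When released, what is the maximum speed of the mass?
½kx² = ½mv² ⇒ v = x√(k/m) = (0.45)√(525/0.5) = 14.58 m/s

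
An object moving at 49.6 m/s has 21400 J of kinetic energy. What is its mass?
m = 2·KE/v² = 2·21400/(49.6)² = 17.4 kg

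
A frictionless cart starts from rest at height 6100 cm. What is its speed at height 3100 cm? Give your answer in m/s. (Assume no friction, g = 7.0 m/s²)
Convert to SI: h₁−h₂ = 30.0 m
mgh₁ = mgh₂ + ½mv² ⇒ v = √(2g(h₁−h₂)) = √(2·7.0·30.0) = 20.49 m/s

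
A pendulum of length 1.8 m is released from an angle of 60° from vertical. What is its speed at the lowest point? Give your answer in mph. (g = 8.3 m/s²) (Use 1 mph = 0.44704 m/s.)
h = L(1 − cosθ) = 1.8(1 − cos60°) = 0.9 m
v = √(2gh) = √(2·8.3·0.9) = 3.86523 m/s = 8.646 mph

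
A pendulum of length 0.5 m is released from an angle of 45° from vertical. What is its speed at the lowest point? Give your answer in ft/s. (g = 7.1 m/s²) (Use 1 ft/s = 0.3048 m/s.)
h = L(1 − cosθ) = 0.5(1 − cos45°) = 0.146447 m
v = √(2gh) = √(2·7.1·0.146447) = 1.44206 m/s = 4.731 ft/s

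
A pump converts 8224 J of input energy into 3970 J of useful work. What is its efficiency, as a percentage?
η = W_out/W_in = 3970/8224 = 48.27%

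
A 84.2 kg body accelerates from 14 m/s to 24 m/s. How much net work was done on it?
W = ΔKE = ½m(v₂² − v₁²) = ½(84.2)(24² − 14²) = 15998.0 J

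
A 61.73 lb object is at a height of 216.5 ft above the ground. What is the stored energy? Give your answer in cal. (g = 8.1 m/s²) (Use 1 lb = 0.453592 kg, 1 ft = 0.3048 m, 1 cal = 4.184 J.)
Convert to SI: m = 28.0002 kg, h = 65.9892 m
PE = mgh = (28.0002)(8.1)(65.9892) = 14966.5 J = 3577 cal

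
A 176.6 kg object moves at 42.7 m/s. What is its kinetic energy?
KE = ½mv² = ½(176.6)(42.7)² = 161000 J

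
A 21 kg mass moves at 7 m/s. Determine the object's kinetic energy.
KE = ½mv² = ½(21)(7)² = 514.5 J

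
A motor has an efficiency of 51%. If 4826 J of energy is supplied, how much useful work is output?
W_out = η·W_in = 0.51·4826 = 2461.26 J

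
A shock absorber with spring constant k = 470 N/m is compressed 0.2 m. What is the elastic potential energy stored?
PE = ½kx² = ½(470)(0.2)² = 9.4 J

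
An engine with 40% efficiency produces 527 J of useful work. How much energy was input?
W_in = W_out/η = 527/0.4 = 1318 J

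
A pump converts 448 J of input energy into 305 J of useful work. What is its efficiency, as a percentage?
η = W_out/W_in = 305/448 = 68.08%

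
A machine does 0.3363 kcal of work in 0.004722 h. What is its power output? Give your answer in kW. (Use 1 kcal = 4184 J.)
Convert to SI: W = 1407.08 J, t = 16.9992 s
P = W/t = 1407.08/16.9992 = 82.7733 W = 0.08277 kW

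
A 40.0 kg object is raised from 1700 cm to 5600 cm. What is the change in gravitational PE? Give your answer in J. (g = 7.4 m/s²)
Convert to SI: m = 40.0 kg, Δh = 39.0 m
ΔPE = mgΔh = (40.0)(7.4)(39.0) = 11540 J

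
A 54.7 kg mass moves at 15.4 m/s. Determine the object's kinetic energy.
KE = ½mv² = ½(54.7)(15.4)² = 6486 J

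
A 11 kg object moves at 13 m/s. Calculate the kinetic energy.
KE = ½mv² = ½(11)(13)² = 929.5 J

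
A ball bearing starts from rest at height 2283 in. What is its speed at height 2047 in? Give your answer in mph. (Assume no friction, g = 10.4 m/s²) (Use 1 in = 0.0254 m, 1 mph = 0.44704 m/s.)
Convert to SI: h₁−h₂ = 5.9944 m
mgh₁ = mgh₂ + ½mv² ⇒ v = √(2g(h₁−h₂)) = √(2·10.4·5.9944) = 11.1662 m/s = 24.98 mph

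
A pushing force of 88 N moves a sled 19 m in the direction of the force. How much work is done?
W = F·d = (88)(19) = 1672 J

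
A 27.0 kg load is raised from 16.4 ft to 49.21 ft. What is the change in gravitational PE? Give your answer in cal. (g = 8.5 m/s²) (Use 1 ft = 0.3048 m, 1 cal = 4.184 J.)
Convert to SI: m = 27.0 kg, Δh = 10.0005 m
ΔPE = mgΔh = (27.0)(8.5)(10.0005) = 2295.11 J = 548.5 cal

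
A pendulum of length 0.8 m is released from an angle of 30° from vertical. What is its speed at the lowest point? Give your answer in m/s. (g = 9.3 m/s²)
h = L(1 − cosθ) = 0.8(1 − cos30°) = 0.10718 m
v = √(2gh) = √(2·9.3·0.10718) = 1.412 m/s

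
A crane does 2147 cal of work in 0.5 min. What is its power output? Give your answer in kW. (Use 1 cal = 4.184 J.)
Convert to SI: W = 8983.05 J, t = 30.0 s
P = W/t = 8983.05/30.0 = 299.435 W = 0.2994 kW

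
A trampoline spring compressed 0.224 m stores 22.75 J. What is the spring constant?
k = 2·PE/x² = 2·22.75/(0.224)² = 906.8 N/m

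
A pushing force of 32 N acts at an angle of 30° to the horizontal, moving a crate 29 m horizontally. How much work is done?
W = F·d·cosθ = (32)(29)cos(30°) = 803.7 J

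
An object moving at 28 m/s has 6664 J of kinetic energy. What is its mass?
m = 2·KE/v² = 2·6664/(28)² = 17.0 kg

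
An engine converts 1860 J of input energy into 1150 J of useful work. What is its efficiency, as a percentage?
η = W_out/W_in = 1150/1860 = 61.83%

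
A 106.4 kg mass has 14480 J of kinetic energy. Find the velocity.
v = √(2·KE/m) = √(2·14480/106.4) = 16.5 m/s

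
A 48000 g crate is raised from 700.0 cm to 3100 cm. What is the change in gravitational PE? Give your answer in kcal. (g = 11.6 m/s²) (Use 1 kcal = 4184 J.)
Convert to SI: m = 48.0 kg, Δh = 24.0 m
ΔPE = mgΔh = (48.0)(11.6)(24.0) = 13363.2 J = 3.194 kcal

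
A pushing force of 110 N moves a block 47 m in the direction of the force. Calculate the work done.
W = F·d = (110)(47) = 5170 J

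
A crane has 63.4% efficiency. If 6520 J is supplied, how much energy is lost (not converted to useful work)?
W_lost = W_in(1 − η) = 6520·(1 − 0.634) = 2386 J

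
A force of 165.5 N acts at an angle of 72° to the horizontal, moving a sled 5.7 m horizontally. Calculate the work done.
W = F·d·cosθ = (165.5)(5.7)cos(72°) = 291.5 J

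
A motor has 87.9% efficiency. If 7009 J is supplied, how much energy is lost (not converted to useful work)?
W_lost = W_in(1 − η) = 7009·(1 − 0.879) = 848.1 J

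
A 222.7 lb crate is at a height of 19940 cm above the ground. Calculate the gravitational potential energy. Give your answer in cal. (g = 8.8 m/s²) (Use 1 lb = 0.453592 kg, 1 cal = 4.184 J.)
Convert to SI: m = 101.015 kg, h = 199.4 m
PE = mgh = (101.015)(8.8)(199.4) = 177253 J = 42360 cal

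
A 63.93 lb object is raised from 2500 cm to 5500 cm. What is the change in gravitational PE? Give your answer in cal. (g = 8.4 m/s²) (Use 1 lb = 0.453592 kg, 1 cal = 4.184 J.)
Convert to SI: m = 28.9981 kg, Δh = 30.0 m
ΔPE = mgΔh = (28.9981)(8.4)(30.0) = 7307.53 J = 1747 cal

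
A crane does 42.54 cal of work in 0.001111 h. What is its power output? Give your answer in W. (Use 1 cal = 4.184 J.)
Convert to SI: W = 177.987 J, t = 3.9996 s
P = W/t = 177.987/3.9996 = 44.5 W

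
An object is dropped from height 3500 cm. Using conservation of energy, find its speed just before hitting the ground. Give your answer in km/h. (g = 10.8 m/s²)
Convert to SI: h = 35.0 m
mgh = ½mv² ⇒ v = √(2gh) = √(2·10.8·35.0) = 27.4955 m/s = 98.98 km/h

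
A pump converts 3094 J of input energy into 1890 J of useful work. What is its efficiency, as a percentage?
η = W_out/W_in = 1890/3094 = 61.09%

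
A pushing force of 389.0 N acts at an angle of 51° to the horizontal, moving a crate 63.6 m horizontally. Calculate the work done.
W = F·d·cosθ = (389.0)(63.6)cos(51°) = 15570 J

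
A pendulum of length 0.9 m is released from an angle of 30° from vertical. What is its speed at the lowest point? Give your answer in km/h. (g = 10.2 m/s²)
h = L(1 − cosθ) = 0.9(1 − cos30°) = 0.120577 m
v = √(2gh) = √(2·10.2·0.120577) = 1.56837 m/s = 5.646 km/h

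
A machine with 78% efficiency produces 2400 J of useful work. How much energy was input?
W_in = W_out/η = 2400/0.78 = 3077 J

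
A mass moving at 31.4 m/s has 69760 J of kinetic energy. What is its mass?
m = 2·KE/v² = 2·69760/(31.4)² = 141.5 kg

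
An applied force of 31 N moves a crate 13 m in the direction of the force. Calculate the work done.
W = F·d = (31)(13) = 403.0 J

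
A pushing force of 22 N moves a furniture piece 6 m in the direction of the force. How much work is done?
W = F·d = (22)(6) = 132.0 J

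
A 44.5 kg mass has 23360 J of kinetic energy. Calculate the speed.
v = √(2·KE/m) = √(2·23360/44.5) = 32.4 m/s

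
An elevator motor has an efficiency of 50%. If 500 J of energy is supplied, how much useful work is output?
W_out = η·W_in = 0.5·500 = 250.0 J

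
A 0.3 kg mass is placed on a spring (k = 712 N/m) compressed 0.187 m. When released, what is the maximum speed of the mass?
½kx² = ½mv² ⇒ v = x√(k/m) = (0.187)√(712/0.3) = 9.11 m/s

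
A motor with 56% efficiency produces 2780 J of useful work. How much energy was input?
W_in = W_out/η = 2780/0.56 = 4964 J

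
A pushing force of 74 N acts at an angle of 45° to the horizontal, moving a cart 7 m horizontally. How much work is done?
W = F·d·cosθ = (74)(7)cos(45°) = 366.3 J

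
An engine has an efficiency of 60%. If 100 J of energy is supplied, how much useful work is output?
W_out = η·W_in = 0.6·100 = 60.0 J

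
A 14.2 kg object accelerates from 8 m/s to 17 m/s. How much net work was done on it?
W = ΔKE = ½m(v₂² − v₁²) = ½(14.2)(17² − 8²) = 1597.5 J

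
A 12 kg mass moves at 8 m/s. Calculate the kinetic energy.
KE = ½mv² = ½(12)(8)² = 384.0 J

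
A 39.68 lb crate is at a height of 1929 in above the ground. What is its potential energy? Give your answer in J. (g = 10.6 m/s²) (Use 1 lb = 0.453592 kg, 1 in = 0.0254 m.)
Convert to SI: m = 17.9985 kg, h = 48.9966 m
PE = mgh = (17.9985)(10.6)(48.9966) = 9348 J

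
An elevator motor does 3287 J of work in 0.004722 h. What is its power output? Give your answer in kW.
Convert to SI: W = 3287.0 J, t = 16.9992 s
P = W/t = 3287.0/16.9992 = 193.362 W = 0.1934 kW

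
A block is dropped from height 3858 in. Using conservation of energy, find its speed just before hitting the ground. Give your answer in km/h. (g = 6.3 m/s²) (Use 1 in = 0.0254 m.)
Convert to SI: h = 97.9932 m
mgh = ½mv² ⇒ v = √(2gh) = √(2·6.3·97.9932) = 35.1385 m/s = 126.5 km/h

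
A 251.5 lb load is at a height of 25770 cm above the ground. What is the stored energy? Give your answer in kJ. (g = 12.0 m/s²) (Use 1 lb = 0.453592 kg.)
Convert to SI: m = 114.078 kg, h = 257.7 m
PE = mgh = (114.078)(12.0)(257.7) = 352776 J = 352.8 kJ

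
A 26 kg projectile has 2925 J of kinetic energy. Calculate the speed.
v = √(2·KE/m) = √(2·2925/26) = 15.0 m/s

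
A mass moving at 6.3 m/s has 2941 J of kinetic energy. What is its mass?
m = 2·KE/v² = 2·2941/(6.3)² = 148.2 kg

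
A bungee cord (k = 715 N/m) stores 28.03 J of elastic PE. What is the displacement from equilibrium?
x = √(2·PE/k) = √(2·28.03/715) = 0.28 m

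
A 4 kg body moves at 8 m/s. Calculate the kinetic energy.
KE = ½mv² = ½(4)(8)² = 128.0 J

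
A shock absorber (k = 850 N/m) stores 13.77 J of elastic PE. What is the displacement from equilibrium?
x = √(2·PE/k) = √(2·13.77/850) = 0.18 m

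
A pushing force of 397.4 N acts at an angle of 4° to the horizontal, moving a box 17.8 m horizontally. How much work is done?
W = F·d·cosθ = (397.4)(17.8)cos(4°) = 7056 J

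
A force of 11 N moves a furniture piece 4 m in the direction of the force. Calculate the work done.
W = F·d = (11)(4) = 44.0 J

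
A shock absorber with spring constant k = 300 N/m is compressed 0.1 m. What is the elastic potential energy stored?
PE = ½kx² = ½(300)(0.1)² = 1.5 J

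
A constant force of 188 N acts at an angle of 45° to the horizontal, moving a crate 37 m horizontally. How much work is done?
W = F·d·cosθ = (188)(37)cos(45°) = 4919 J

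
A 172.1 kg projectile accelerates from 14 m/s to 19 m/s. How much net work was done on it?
W = ΔKE = ½m(v₂² − v₁²) = ½(172.1)(19² − 14²) = 14198.25 J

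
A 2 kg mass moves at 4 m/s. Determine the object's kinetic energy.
KE = ½mv² = ½(2)(4)² = 16.0 J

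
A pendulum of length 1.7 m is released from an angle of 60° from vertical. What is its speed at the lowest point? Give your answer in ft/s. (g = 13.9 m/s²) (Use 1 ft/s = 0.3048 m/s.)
h = L(1 − cosθ) = 1.7(1 − cos60°) = 0.85 m
v = √(2gh) = √(2·13.9·0.85) = 4.86107 m/s = 15.95 ft/s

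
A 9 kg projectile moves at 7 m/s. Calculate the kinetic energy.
KE = ½mv² = ½(9)(7)² = 220.5 J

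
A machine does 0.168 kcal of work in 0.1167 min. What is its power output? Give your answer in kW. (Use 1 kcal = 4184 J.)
Convert to SI: W = 702.912 J, t = 7.002 s
P = W/t = 702.912/7.002 = 100.387 W = 0.1004 kW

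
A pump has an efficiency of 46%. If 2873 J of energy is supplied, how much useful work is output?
W_out = η·W_in = 0.46·2873 = 1321.58 J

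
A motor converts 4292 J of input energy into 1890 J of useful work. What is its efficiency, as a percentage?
η = W_out/W_in = 1890/4292 = 44.04%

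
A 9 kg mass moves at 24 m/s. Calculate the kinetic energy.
KE = ½mv² = ½(9)(24)² = 2592.0 J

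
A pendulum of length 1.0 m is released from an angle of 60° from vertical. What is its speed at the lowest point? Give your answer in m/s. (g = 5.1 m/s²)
h = L(1 − cosθ) = 1.0(1 − cos60°) = 0.5 m
v = √(2gh) = √(2·5.1·0.5) = 2.258 m/s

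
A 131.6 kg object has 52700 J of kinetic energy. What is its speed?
v = √(2·KE/m) = √(2·52700/131.6) = 28.3 m/s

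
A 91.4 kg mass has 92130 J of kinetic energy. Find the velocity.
v = √(2·KE/m) = √(2·92130/91.4) = 44.9 m/s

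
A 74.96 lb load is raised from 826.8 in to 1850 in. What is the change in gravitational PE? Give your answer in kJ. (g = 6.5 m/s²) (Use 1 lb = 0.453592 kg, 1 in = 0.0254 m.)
Convert to SI: m = 34.0013 kg, Δh = 25.9893 m
ΔPE = mgΔh = (34.0013)(6.5)(25.9893) = 5743.84 J = 5.744 kJ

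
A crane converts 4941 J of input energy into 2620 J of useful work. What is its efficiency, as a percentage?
η = W_out/W_in = 2620/4941 = 53.03%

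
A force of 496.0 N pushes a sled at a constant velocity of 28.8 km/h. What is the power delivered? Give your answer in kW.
Convert to SI: F = 496.0 N, v = 8.0 m/s
P = Fv = (496.0)(8.0) = 3968.0 W = 3.968 kW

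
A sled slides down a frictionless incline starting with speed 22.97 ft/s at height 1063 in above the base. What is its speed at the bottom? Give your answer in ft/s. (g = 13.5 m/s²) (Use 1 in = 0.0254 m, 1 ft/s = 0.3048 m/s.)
Convert to SI: v₀ = 7.00126 m/s, h = 27.0002 m
½mv₀² + mgh = ½mv² ⇒ v = √(v₀² + 2gh) = √(7.00126² + 2·13.5·27.0002) = 27.8931 m/s = 91.51 ft/s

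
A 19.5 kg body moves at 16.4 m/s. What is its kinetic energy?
KE = ½mv² = ½(19.5)(16.4)² = 2622 J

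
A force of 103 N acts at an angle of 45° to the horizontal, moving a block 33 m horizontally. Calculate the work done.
W = F·d·cosθ = (103)(33)cos(45°) = 2403 J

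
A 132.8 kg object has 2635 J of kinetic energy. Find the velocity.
v = √(2·KE/m) = √(2·2635/132.8) = 6.3 m/s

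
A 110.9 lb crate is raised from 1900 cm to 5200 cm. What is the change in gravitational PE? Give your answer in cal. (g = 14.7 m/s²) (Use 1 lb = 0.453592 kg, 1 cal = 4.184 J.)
Convert to SI: m = 50.3034 kg, Δh = 33.0 m
ΔPE = mgΔh = (50.3034)(14.7)(33.0) = 24402.2 J = 5832 cal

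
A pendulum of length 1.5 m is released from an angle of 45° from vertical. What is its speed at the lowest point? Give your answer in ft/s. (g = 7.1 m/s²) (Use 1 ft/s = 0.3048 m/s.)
h = L(1 − cosθ) = 1.5(1 − cos45°) = 0.43934 m
v = √(2gh) = √(2·7.1·0.43934) = 2.49772 m/s = 8.195 ft/s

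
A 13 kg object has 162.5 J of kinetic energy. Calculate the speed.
v = √(2·KE/m) = √(2·162.5/13) = 5.0 m/s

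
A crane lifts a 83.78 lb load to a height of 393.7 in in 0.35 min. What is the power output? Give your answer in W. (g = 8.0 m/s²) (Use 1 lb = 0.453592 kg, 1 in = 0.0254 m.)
Convert to SI: m = 38.0019 kg, h = 9.99998 m, t = 21.0 s
P = mgh/t = (38.0019)(8.0)(9.99998)/21.0 = 144.8 W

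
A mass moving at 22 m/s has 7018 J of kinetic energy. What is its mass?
m = 2·KE/v² = 2·7018/(22)² = 29.0 kg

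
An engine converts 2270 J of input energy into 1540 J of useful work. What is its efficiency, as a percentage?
η = W_out/W_in = 1540/2270 = 67.84%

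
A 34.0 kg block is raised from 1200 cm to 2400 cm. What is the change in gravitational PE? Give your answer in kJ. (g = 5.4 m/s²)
Convert to SI: m = 34.0 kg, Δh = 12.0 m
ΔPE = mgΔh = (34.0)(5.4)(12.0) = 2203.2 J = 2.203 kJ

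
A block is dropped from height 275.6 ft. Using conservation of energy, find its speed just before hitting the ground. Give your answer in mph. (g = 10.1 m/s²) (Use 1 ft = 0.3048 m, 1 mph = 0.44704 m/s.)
Convert to SI: h = 84.0029 m
mgh = ½mv² ⇒ v = √(2gh) = √(2·10.1·84.0029) = 41.1929 m/s = 92.15 mph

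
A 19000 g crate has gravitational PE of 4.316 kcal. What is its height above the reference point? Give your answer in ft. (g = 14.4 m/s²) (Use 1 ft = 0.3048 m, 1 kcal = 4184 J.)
Convert to SI: m = 19.0 kg, PE = 18058.1 J
h = PE/(mg) = 18058.1/(19.0·14.4) = 66.002 m = 216.5 ft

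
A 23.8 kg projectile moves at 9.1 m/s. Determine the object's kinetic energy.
KE = ½mv² = ½(23.8)(9.1)² = 985.4 J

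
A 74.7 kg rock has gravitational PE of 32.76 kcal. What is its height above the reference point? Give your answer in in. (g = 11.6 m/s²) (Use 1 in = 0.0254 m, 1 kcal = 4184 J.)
Convert to SI: m = 74.7 kg, PE = 137068 J
h = PE/(mg) = 137068/(74.7·11.6) = 158.182 m = 6228 in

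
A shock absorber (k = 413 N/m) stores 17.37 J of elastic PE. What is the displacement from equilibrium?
x = √(2·PE/k) = √(2·17.37/413) = 0.29 m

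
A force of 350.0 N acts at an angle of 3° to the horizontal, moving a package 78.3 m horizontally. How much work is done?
W = F·d·cosθ = (350.0)(78.3)cos(3°) = 27370 J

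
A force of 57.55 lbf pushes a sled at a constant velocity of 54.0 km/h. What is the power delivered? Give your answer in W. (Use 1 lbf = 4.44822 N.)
Convert to SI: F = 255.995 N, v = 15.0 m/s
P = Fv = (255.995)(15.0) = 3840 W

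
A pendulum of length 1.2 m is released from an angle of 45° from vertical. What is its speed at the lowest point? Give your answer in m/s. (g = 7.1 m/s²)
h = L(1 − cosθ) = 1.2(1 − cos45°) = 0.351472 m
v = √(2gh) = √(2·7.1·0.351472) = 2.234 m/s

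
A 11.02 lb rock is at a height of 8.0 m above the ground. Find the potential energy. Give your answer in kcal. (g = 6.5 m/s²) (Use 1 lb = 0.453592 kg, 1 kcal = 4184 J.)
Convert to SI: m = 4.99858 kg, h = 8.0 m
PE = mgh = (4.99858)(6.5)(8.0) = 259.926 J = 0.06212 kcal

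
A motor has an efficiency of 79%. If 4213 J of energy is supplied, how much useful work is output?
W_out = η·W_in = 0.79·4213 = 3328.27 J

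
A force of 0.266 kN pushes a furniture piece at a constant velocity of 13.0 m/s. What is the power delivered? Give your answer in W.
Convert to SI: F = 266.0 N, v = 13.0 m/s
P = Fv = (266.0)(13.0) = 3458 W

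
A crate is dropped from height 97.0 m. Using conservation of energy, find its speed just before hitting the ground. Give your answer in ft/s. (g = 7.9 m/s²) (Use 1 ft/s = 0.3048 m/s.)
mgh = ½mv² ⇒ v = √(2gh) = √(2·7.9·97.0) = 39.1484 m/s = 128.4 ft/s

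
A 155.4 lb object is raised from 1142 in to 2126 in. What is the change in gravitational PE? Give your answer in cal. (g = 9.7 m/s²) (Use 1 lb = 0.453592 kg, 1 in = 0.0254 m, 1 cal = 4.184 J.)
Convert to SI: m = 70.4882 kg, Δh = 24.9936 m
ΔPE = mgΔh = (70.4882)(9.7)(24.9936) = 17089.0 J = 4084 cal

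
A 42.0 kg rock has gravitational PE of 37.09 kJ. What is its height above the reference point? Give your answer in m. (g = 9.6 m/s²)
Convert to SI: m = 42.0 kg, PE = 37090.0 J
h = PE/(mg) = 37090.0/(42.0·9.6) = 91.99 m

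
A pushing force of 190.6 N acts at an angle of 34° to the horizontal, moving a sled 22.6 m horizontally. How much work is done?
W = F·d·cosθ = (190.6)(22.6)cos(34°) = 3571 J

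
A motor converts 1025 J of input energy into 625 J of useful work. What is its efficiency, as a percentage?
η = W_out/W_in = 625/1025 = 60.98%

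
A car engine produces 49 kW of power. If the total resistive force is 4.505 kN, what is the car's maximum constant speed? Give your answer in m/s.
Convert to SI: F = 4505.0 N
P = Fv ⇒ v = P/F = 49000 W/4505.0 N = 10.88 m/s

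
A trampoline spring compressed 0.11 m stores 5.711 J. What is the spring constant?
k = 2·PE/x² = 2·5.711/(0.11)² = 944.0 N/m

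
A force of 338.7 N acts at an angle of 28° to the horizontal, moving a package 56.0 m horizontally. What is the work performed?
W = F·d·cosθ = (338.7)(56.0)cos(28°) = 16750 J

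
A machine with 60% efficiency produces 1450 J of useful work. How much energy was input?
W_in = W_out/η = 1450/0.6 = 2417 J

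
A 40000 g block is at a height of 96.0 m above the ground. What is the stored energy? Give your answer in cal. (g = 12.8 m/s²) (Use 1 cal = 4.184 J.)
Convert to SI: m = 40.0 kg, h = 96.0 m
PE = mgh = (40.0)(12.8)(96.0) = 49152.0 J = 11750 cal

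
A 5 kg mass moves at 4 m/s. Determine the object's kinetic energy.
KE = ½mv² = ½(5)(4)² = 40.0 J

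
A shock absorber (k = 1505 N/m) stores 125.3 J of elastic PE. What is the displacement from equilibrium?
x = √(2·PE/k) = √(2·125.3/1505) = 0.4081 m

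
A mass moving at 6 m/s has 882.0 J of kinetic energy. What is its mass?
m = 2·KE/v² = 2·882.0/(6)² = 49.0 kg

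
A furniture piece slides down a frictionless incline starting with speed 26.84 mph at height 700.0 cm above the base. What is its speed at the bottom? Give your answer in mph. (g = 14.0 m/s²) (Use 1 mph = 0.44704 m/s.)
Convert to SI: v₀ = 11.9986 m/s, h = 7.0 m
½mv₀² + mgh = ½mv² ⇒ v = √(v₀² + 2gh) = √(11.9986² + 2·14.0·7.0) = 18.4381 m/s = 41.24 mph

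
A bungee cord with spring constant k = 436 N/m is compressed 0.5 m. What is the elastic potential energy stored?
PE = ½kx² = ½(436)(0.5)² = 54.5 J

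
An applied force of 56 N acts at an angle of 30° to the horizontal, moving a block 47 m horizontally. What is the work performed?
W = F·d·cosθ = (56)(47)cos(30°) = 2279 J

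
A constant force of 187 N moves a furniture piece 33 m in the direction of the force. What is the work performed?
W = F·d = (187)(33) = 6171 J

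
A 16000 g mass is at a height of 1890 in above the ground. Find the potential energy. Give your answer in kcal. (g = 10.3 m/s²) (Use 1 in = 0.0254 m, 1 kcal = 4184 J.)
Convert to SI: m = 16.0 kg, h = 48.006 m
PE = mgh = (16.0)(10.3)(48.006) = 7911.39 J = 1.891 kcal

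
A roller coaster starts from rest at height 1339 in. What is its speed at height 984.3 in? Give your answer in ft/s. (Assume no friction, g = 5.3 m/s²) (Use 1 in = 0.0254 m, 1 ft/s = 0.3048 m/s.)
Convert to SI: h₁−h₂ = 9.00938 m
mgh₁ = mgh₂ + ½mv² ⇒ v = √(2g(h₁−h₂)) = √(2·5.3·9.00938) = 9.77238 m/s = 32.06 ft/s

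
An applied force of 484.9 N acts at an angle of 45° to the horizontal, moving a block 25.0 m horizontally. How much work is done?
W = F·d·cosθ = (484.9)(25.0)cos(45°) = 8572 J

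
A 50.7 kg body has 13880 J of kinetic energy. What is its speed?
v = √(2·KE/m) = √(2·13880/50.7) = 23.4 m/s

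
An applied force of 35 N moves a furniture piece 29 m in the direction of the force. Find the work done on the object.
W = F·d = (35)(29) = 1015 J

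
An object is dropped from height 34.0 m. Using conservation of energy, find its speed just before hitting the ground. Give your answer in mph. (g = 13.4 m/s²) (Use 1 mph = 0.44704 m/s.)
mgh = ½mv² ⇒ v = √(2gh) = √(2·13.4·34.0) = 30.1861 m/s = 67.52 mph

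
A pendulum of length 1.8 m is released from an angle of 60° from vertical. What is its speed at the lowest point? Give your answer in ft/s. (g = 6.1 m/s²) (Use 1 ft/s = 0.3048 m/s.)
h = L(1 − cosθ) = 1.8(1 − cos60°) = 0.9 m
v = √(2gh) = √(2·6.1·0.9) = 3.31361 m/s = 10.87 ft/s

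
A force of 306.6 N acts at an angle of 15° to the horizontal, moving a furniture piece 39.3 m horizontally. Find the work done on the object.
W = F·d·cosθ = (306.6)(39.3)cos(15°) = 11640 J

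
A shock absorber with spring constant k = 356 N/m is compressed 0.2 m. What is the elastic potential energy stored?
PE = ½kx² = ½(356)(0.2)² = 7.12 J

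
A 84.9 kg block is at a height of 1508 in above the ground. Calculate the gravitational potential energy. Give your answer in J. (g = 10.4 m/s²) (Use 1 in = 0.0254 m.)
Convert to SI: m = 84.9 kg, h = 38.3032 m
PE = mgh = (84.9)(10.4)(38.3032) = 33820 J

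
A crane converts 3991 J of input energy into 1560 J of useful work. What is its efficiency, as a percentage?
η = W_out/W_in = 1560/3991 = 39.09%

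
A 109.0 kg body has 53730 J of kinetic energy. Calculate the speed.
v = √(2·KE/m) = √(2·53730/109.0) = 31.4 m/s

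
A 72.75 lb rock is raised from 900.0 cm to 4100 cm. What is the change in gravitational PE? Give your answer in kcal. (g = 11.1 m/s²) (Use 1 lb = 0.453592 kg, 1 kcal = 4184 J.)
Convert to SI: m = 32.9988 kg, Δh = 32.0 m
ΔPE = mgΔh = (32.9988)(11.1)(32.0) = 11721.2 J = 2.801 kcal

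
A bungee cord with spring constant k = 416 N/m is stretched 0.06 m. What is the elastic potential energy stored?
PE = ½kx² = ½(416)(0.06)² = 0.7488 J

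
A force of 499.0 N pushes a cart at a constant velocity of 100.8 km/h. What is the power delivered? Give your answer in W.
Convert to SI: F = 499.0 N, v = 28.0 m/s
P = Fv = (499.0)(28.0) = 13970 W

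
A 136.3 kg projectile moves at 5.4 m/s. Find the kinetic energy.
KE = ½mv² = ½(136.3)(5.4)² = 1987 J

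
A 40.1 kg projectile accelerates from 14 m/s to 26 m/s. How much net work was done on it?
W = ΔKE = ½m(v₂² − v₁²) = ½(40.1)(26² − 14²) = 9624.0 J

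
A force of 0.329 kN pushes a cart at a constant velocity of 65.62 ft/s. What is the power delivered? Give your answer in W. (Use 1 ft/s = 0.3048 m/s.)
Convert to SI: F = 329.0 N, v = 20.001 m/s
P = Fv = (329.0)(20.001) = 6580 W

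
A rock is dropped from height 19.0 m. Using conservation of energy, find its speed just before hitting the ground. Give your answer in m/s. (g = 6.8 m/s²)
mgh = ½mv² ⇒ v = √(2gh) = √(2·6.8·19.0) = 16.07 m/s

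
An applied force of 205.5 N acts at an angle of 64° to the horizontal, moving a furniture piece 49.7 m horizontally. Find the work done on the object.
W = F·d·cosθ = (205.5)(49.7)cos(64°) = 4477 J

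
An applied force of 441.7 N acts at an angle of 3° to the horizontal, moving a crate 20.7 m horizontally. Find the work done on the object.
W = F·d·cosθ = (441.7)(20.7)cos(3°) = 9131 J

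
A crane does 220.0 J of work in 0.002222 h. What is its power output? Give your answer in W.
Convert to SI: W = 220.0 J, t = 7.9992 s
P = W/t = 220.0/7.9992 = 27.5 W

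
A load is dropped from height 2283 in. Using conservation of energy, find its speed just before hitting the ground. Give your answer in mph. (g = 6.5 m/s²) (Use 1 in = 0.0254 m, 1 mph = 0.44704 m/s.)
Convert to SI: h = 57.9882 m
mgh = ½mv² ⇒ v = √(2gh) = √(2·6.5·57.9882) = 27.4563 m/s = 61.42 mph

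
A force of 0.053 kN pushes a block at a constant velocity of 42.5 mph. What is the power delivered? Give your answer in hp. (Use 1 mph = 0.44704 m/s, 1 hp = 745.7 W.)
Convert to SI: F = 53.0 N, v = 18.9992 m/s
P = Fv = (53.0)(18.9992) = 1006.96 W = 1.35 hp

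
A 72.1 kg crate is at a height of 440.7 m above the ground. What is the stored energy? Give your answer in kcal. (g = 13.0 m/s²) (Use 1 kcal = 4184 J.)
PE = mgh = (72.1)(13.0)(440.7) = 413068 J = 98.73 kcal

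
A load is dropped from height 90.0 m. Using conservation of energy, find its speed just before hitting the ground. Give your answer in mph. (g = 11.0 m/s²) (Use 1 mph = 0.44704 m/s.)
mgh = ½mv² ⇒ v = √(2gh) = √(2·11.0·90.0) = 44.4972 m/s = 99.54 mph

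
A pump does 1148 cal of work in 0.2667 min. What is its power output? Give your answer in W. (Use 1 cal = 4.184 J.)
Convert to SI: W = 4803.23 J, t = 16.002 s
P = W/t = 4803.23/16.002 = 300.2 W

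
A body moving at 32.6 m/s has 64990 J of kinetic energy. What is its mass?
m = 2·KE/v² = 2·64990/(32.6)² = 122.3 kg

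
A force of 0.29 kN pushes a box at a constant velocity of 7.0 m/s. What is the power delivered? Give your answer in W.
Convert to SI: F = 290.0 N, v = 7.0 m/s
P = Fv = (290.0)(7.0) = 2030 W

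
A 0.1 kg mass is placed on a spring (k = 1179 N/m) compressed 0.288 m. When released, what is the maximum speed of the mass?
½kx² = ½mv² ⇒ v = x√(k/m) = (0.288)√(1179/0.1) = 31.27 m/s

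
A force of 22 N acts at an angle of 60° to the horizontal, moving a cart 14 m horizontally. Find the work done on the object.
W = F·d·cosθ = (22)(14)cos(60°) = 154.0 J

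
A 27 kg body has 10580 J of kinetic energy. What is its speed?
v = √(2·KE/m) = √(2·10580/27) = 27.99 m/s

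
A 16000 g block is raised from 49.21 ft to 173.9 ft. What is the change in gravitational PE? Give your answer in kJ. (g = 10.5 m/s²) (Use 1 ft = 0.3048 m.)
Convert to SI: m = 16.0 kg, Δh = 38.0055 m
ΔPE = mgΔh = (16.0)(10.5)(38.0055) = 6384.93 J = 6.385 kJ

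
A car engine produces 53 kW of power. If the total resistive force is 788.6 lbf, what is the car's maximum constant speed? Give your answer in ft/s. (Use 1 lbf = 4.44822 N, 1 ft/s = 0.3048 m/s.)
Convert to SI: F = 3507.87 N
P = Fv ⇒ v = P/F = 53000 W/3507.87 N = 15.1089 m/s = 49.57 ft/s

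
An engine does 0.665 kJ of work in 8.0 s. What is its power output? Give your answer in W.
Convert to SI: W = 665.0 J, t = 8.0 s
P = W/t = 665.0/8.0 = 83.13 W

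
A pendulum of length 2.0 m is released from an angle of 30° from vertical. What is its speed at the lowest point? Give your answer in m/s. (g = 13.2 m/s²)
h = L(1 − cosθ) = 2.0(1 − cos30°) = 0.267949 m
v = √(2gh) = √(2·13.2·0.267949) = 2.66 m/s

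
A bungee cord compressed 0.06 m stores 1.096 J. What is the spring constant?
k = 2·PE/x² = 2·1.096/(0.06)² = 608.9 N/m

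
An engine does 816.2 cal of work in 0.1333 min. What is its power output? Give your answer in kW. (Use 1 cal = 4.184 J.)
Convert to SI: W = 3414.98 J, t = 7.998 s
P = W/t = 3414.98/7.998 = 426.979 W = 0.427 kW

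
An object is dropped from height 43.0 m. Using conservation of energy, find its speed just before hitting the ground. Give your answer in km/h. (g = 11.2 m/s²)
mgh = ½mv² ⇒ v = √(2gh) = √(2·11.2·43.0) = 31.0355 m/s = 111.7 km/h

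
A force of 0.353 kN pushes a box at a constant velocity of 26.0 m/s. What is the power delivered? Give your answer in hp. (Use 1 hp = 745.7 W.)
Convert to SI: F = 353.0 N, v = 26.0 m/s
P = Fv = (353.0)(26.0) = 9178.0 W = 12.31 hp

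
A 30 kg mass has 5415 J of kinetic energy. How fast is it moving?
v = √(2·KE/m) = √(2·5415/30) = 19.0 m/s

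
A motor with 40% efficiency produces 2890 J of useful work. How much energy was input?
W_in = W_out/η = 2890/0.4 = 7225 J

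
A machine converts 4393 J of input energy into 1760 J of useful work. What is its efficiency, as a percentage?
η = W_out/W_in = 1760/4393 = 40.06%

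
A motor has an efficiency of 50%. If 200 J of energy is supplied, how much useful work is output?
W_out = η·W_in = 0.5·200 = 100.0 J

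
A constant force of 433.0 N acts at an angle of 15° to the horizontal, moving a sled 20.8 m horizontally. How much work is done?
W = F·d·cosθ = (433.0)(20.8)cos(15°) = 8700 J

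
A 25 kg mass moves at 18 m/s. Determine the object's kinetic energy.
KE = ½mv² = ½(25)(18)² = 4050.0 J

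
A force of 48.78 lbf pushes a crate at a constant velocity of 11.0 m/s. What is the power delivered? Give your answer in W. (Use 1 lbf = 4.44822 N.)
Convert to SI: F = 216.984 N, v = 11.0 m/s
P = Fv = (216.984)(11.0) = 2387 W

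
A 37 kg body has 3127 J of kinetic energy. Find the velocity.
v = √(2·KE/m) = √(2·3127/37) = 13.0 m/s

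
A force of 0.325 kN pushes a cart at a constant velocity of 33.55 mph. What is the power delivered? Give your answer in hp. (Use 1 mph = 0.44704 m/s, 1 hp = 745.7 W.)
Convert to SI: F = 325.0 N, v = 14.9982 m/s
P = Fv = (325.0)(14.9982) = 4874.41 W = 6.537 hp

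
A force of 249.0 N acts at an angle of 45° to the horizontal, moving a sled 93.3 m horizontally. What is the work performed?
W = F·d·cosθ = (249.0)(93.3)cos(45°) = 16430 J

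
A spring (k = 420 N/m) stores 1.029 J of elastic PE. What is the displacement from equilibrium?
x = √(2·PE/k) = √(2·1.029/420) = 0.07 m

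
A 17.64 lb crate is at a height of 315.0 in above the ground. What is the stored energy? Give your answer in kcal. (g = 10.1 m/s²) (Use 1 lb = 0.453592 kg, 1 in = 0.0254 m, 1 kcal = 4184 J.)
Convert to SI: m = 8.00136 kg, h = 8.001 m
PE = mgh = (8.00136)(10.1)(8.001) = 646.591 J = 0.1545 kcal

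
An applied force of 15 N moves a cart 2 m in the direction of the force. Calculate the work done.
W = F·d = (15)(2) = 30.0 J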